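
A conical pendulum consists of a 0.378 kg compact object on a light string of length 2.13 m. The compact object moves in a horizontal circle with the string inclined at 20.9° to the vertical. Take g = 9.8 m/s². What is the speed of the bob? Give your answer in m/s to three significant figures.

The radius of the circle is r = L sinθ = 2.13 × sin 20.9° = 0.7599 m.
Horizontally T sinθ = mv²/r and vertically T cosθ = mg, so tanθ = v²/(rg).
v = √(r g tanθ) = √(0.7599 × 9.8 × 0.3819) = √2.844 = 1.686 m/s.

1.69 m/s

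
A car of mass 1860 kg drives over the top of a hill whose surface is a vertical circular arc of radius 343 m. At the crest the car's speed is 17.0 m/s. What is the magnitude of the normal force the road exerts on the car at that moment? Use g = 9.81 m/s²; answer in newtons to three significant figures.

At the crest the centripetal acceleration points downward (toward the centre of the arc), so mg − N = mv²/r.
N = m(g − v²/r) = 1860 × (9.81 − (17.0)²/343) = 1860 × (9.81 − 0.8426) = 1860 × 8.967 = 16680 N.

16700 N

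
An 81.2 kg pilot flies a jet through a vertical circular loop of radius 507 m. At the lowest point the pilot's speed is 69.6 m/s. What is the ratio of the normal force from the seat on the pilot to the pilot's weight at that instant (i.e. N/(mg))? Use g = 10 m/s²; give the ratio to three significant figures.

1.96

At the bottom, N − mg = mv²/r, so N = m(v²/r + g) and N/(mg) = v²/(rg) + 1 = (69.6)²/(507 × 10.0) + 1 = 0.9555 + 1 = 1.955.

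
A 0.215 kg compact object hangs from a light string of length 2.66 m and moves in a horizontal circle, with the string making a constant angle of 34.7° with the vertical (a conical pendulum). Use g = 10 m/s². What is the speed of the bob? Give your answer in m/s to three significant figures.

The radius of the circle is r = L sinθ = 2.66 × sin 34.7° = 1.514 m.
Horizontally T sinθ = mv²/r and vertically T cosθ = mg, so tanθ = v²/(rg).
v = √(r g tanθ) = √(1.514 × 10.0 × 0.6924) = √10.49 = 3.238 m/s.

3.24 m/s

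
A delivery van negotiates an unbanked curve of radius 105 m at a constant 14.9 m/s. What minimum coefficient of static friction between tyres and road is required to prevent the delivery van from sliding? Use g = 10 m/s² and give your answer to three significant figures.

Friction provides the centripetal force: μ_s m g = m v²/r, so μ_s = v²/(g r) = (14.90)²/(10.0 × 105) = 222.0/1050 = 0.2114.

0.211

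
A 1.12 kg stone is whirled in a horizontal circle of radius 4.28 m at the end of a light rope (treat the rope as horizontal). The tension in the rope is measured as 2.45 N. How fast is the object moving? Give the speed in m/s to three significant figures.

T = m v²/r ⇒ v = √(T r / m) = √(2.45 × 4.28 / 1.12) = √9.362 = 3.060 m/s.

3.06 m/s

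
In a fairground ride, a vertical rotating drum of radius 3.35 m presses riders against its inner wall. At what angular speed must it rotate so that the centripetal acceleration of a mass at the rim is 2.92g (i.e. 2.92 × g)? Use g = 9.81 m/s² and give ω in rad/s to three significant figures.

2.92 rad/s

Centripetal acceleration a_c = ω²r. Setting ω²r = 2.92g:
ω = √(2.92g / r) = √(2.92 × 9.81 / 3.35) = √8.551 = 2.924 rad/s.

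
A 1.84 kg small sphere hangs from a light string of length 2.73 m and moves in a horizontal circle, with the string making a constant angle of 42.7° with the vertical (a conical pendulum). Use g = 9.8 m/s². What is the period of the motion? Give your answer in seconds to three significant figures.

r = L sinθ = 1.851 m. From T sinθ = mω²r and T cosθ = mg: tanθ = ω²r/g, so ω² = g tanθ / r = g/(L cosθ).
ω = √(g/(L cosθ)) = √(9.8/(2.73 × 0.7349)) = √4.885 = 2.210 rad/s.
Period = 2π/ω = 2.843 s.

2.84 s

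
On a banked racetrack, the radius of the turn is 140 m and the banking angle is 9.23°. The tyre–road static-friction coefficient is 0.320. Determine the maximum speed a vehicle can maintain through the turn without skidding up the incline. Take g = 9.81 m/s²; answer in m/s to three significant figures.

At the maximum speed, friction acts down the slope at its limiting value f = μN. Radially (horizontal, toward centre): N sinθ + μN cosθ = mv²/r. Vertically: N cosθ − μN sinθ = mg.
Dividing: v² = r g (sinθ + μcosθ)/(cosθ − μsinθ).
sinθ + μcosθ = 0.1604 + 0.320×0.9871 = 0.4763; cosθ − μsinθ = 0.9871 − 0.320×0.1604 = 0.9357.
v² = 140 × 9.81 × 0.4763/0.9357 = 699.0 m²/s², so v = 26.44 m/s.

26.4 m/s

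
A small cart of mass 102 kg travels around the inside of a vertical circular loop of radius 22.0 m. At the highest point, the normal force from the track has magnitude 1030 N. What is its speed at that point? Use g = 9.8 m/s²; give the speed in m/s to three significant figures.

20.9 m/s

At the top, N + mg = mv²/r, so v = √(r(N/m + g)) = √(22.0 × (1030/102 + 9.8)) = √(22.0 × 19.90) = √437.8 = 20.92 m/s.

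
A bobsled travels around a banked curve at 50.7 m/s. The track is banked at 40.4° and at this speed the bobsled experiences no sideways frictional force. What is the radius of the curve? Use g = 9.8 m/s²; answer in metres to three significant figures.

308 m

Frictionless banking: tanθ = v²/(rg), so r = v²/(g tanθ).
r = (50.7)²/(9.8 × tan 40.4°) = 2570/(9.8 × 0.8511) = 2570/8.340 = 308.2 m.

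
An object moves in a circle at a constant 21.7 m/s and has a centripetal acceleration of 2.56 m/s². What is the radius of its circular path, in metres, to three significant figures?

a_c = v²/r ⇒ r = v²/a_c = (21.7)²/2.56 = 470.9/2.56 = 183.9 m.

184 m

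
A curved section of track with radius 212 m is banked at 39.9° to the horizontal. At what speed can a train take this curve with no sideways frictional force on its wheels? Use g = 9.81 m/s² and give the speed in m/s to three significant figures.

41.7 m/s

On a frictionless banked curve, N sinθ = mv²/r and N cosθ = mg, so tanθ = v²/(rg).
v = √(r g tanθ) = √(212 × 9.81 × tan 39.9°) = √(212 × 9.81 × 0.8361) = √1739 = 41.70 m/s.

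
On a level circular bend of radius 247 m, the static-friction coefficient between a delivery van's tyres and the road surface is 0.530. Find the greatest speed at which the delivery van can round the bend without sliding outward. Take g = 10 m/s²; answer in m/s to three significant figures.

On a flat curve, static friction is the only horizontal force, so it must supply the full centripetal force: μ_s m g = m v²/r.
Mass cancels: v_max = √(μ_s g r) = √(0.530 × 10.0 × 247) = √1309 = 36.18 m/s.

36.2 m/s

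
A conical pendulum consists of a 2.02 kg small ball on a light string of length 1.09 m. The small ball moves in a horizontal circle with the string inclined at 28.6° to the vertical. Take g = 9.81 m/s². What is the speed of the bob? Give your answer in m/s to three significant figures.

1.67 m/s

The radius of the circle is r = L sinθ = 1.09 × sin 28.6° = 0.5218 m.
Horizontally T sinθ = mv²/r and vertically T cosθ = mg, so tanθ = v²/(rg).
v = √(r g tanθ) = √(0.5218 × 9.81 × 0.5452) = √2.791 = 1.671 m/s.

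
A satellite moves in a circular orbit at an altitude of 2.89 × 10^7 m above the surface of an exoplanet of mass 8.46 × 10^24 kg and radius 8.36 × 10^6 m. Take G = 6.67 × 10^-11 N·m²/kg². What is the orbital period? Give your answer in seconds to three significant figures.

r = R + h = 8.36 × 10^6 + 2.89 × 10^7 = 3.726 × 10^7 m. Gravity provides the centripetal force: G M m / r² = m v² / r ⇒ v = √(GM/r) = 3892 m/s.
T = 2πr/v = 2π × 3.726 × 10^7 / 3892 = 60160 s.

60200 s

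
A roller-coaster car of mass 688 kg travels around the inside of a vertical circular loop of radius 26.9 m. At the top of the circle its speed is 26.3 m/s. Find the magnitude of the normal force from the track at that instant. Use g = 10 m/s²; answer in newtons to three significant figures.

At the top, both N and the weight mg point inward (toward the centre), so N + mg = mv²/r.
N = m(v²/r − g) = 688 × ((26.3)²/26.9 − 10.0) = 688 × (25.71 − 10.0) = 688 × 15.71 = 10810 N.

10800 N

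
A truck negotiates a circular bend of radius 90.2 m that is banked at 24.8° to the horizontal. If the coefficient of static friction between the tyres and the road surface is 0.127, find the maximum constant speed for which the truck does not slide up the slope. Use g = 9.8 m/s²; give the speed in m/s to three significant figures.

23.5 m/s

At the maximum speed, friction acts down the slope at its limiting value f = μN. Radially (horizontal, toward centre): N sinθ + μN cosθ = mv²/r. Vertically: N cosθ − μN sinθ = mg.
Dividing: v² = r g (sinθ + μcosθ)/(cosθ − μsinθ).
sinθ + μcosθ = 0.4195 + 0.127×0.9078 = 0.5347; cosθ − μsinθ = 0.9078 − 0.127×0.4195 = 0.8545.
v² = 90.2 × 9.8 × 0.5347/0.8545 = 553.2 m²/s², so v = 23.52 m/s.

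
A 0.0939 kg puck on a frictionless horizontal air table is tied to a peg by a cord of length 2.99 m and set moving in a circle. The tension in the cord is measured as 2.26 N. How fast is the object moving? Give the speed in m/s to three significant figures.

8.48 m/s

T = m v²/r ⇒ v = √(T r / m) = √(2.26 × 2.99 / 0.0939) = √71.96 = 8.483 m/s.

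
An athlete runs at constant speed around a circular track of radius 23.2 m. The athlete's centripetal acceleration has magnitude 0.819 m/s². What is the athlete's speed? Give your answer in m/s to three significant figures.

4.36 m/s

a_c = v²/r ⇒ v = √(a_c · r) = √(0.819 × 23.2) = √19.00 = 4.359 m/s.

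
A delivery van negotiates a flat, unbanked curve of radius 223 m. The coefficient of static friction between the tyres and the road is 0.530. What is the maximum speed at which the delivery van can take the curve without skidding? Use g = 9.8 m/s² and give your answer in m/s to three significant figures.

Friction provides the centripetal force on a flat curve. At maximum speed it is at its limiting value: μ_s m g = m v²/r.
Mass cancels: v_max = √(μ_s g r) = √(0.530 × 9.8 × 223) = √1158 = 34.03 m/s.

34.0 m/s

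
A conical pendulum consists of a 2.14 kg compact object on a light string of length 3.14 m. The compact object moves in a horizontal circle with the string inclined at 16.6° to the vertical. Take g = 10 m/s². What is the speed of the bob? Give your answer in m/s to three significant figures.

The radius of the circle is r = L sinθ = 3.14 × sin 16.6° = 0.8971 m.
Horizontally T sinθ = mv²/r and vertically T cosθ = mg, so tanθ = v²/(rg).
v = √(r g tanθ) = √(0.8971 × 10.0 × 0.2981) = √2.674 = 1.635 m/s.

1.64 m/s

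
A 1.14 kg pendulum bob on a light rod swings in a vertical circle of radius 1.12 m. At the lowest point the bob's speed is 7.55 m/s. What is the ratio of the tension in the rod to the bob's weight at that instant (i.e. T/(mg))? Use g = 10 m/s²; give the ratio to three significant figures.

6.09

At the bottom, T − mg = mv²/r, so T = m(v²/r + g) and T/(mg) = v²/(rg) + 1 = (7.55)²/(1.12 × 10.0) + 1 = 5.090 + 1 = 6.090.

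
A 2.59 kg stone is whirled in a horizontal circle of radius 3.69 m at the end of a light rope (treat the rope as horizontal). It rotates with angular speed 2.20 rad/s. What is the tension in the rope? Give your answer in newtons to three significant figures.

v = ωr = 2.20 × 3.69 = 8.118 m/s.
The tension is the only horizontal force, so it supplies the full centripetal force: T = m v²/r = 2.59 × (8.118)²/3.69 = 2.59 × 65.90/3.69 = 46.26 N.

46.3 N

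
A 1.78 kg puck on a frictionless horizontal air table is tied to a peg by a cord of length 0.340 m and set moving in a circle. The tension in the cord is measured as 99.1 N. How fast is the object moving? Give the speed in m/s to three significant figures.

4.35 m/s

T = m v²/r ⇒ v = √(T r / m) = √(99.1 × 0.340 / 1.78) = √18.93 = 4.351 m/s.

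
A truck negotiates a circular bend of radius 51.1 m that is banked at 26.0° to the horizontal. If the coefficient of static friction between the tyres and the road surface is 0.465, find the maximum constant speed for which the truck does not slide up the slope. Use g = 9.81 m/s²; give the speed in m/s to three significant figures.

At the maximum speed, friction acts down the slope at its limiting value f = μN. Radially (horizontal, toward centre): N sinθ + μN cosθ = mv²/r. Vertically: N cosθ − μN sinθ = mg.
Dividing: v² = r g (sinθ + μcosθ)/(cosθ − μsinθ).
sinθ + μcosθ = 0.4384 + 0.465×0.8988 = 0.8563; cosθ − μsinθ = 0.8988 − 0.465×0.4384 = 0.6950.
v² = 51.1 × 9.81 × 0.8563/0.6950 = 617.7 m²/s², so v = 24.85 m/s.

24.9 m/s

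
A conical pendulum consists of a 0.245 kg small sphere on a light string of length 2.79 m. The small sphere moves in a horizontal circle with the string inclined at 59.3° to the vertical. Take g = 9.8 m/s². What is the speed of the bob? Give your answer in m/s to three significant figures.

The radius of the circle is r = L sinθ = 2.79 × sin 59.3° = 2.399 m.
Horizontally T sinθ = mv²/r and vertically T cosθ = mg, so tanθ = v²/(rg).
v = √(r g tanθ) = √(2.399 × 9.8 × 1.684) = √39.60 = 6.292 m/s.

6.29 m/s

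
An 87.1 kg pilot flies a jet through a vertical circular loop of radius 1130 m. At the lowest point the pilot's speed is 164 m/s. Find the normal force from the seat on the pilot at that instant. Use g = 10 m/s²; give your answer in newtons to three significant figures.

At the lowest point, N points up (toward the centre) and the weight mg points down (away from the centre), so the net inward force is N − mg = mv²/r.
N = m(v²/r + g) = 87.1 × ((164)²/1130 + 10.0) = 87.1 × (23.80 + 10.0) = 87.1 × 33.80 = 2944 N.

2940 N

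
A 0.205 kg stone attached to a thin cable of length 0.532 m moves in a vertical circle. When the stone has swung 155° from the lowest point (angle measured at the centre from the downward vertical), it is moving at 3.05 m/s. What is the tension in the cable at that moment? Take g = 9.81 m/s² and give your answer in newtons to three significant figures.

Take the radial direction toward the centre of the circle as positive. The component of the weight along the string toward the centre is −mg cos φ (φ measured from the bottom), so Newton's second law along the string gives T − mg cos φ = m v²/r.
cos 155° = -0.9063, so T = m(v²/r + g cos φ) = 0.205 × ((3.05)²/0.532 + 9.81 × -0.9063) = 0.205 × (17.49 + (-8.891)) = 0.205 × 8.595 = 1.762 N.

1.76 N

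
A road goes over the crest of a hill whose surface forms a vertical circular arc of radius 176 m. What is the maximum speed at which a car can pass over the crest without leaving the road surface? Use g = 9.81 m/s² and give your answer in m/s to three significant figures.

At the crest the centre of the circle is below the car, so the net downward (centripetal) force is mg − N = mv²/r.
The car leaves the road when N → 0, giving v_max = √(g r) = √(9.81 × 176) = 41.55 m/s.

41.6 m/s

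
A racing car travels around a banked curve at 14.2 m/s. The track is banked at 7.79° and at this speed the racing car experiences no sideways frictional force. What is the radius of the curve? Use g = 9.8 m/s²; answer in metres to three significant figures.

150 m

Frictionless banking: tanθ = v²/(rg), so r = v²/(g tanθ).
r = (14.2)²/(9.8 × tan 7.79°) = 201.6/(9.8 × 0.1368) = 201.6/1.341 = 150.4 m.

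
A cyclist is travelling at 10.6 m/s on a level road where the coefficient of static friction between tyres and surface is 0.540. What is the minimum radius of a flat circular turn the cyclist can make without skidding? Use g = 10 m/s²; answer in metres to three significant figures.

20.8 m

At the limit, μ_s m g = m v²/r, so r_min = v²/(μ_s g) = (10.6)²/(0.540 × 10.0) = 112.4/5.400 = 20.81 m.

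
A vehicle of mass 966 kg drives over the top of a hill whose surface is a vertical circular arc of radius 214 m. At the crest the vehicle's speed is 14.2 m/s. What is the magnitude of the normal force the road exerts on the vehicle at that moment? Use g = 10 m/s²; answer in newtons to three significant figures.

8750 N

At the crest the centripetal acceleration points downward (toward the centre of the arc), so mg − N = mv²/r.
N = m(g − v²/r) = 966 × (10.0 − (14.2)²/214) = 966 × (10.0 − 0.9422) = 966 × 9.058 = 8750 N.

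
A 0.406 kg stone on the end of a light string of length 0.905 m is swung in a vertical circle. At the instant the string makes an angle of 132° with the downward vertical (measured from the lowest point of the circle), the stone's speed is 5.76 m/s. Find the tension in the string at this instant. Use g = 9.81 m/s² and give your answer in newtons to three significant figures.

12.2 N

Take the radial direction toward the centre of the circle as positive. The component of the weight along the string toward the centre is −mg cos φ (φ measured from the bottom), so Newton's second law along the string gives T − mg cos φ = m v²/r.
cos 132° = -0.6691, so T = m(v²/r + g cos φ) = 0.406 × ((5.76)²/0.905 + 9.81 × -0.6691) = 0.406 × (36.66 + (-6.564)) = 0.406 × 30.10 = 12.22 N.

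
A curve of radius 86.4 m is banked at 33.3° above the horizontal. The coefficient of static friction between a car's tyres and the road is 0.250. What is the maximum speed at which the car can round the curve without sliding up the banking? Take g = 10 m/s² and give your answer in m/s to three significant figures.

30.6 m/s

At the maximum speed, friction acts down the slope at its limiting value f = μN. Radially (horizontal, toward centre): N sinθ + μN cosθ = mv²/r. Vertically: N cosθ − μN sinθ = mg.
Dividing: v² = r g (sinθ + μcosθ)/(cosθ − μsinθ).
sinθ + μcosθ = 0.5490 + 0.250×0.8358 = 0.7580; cosθ − μsinθ = 0.8358 − 0.250×0.5490 = 0.6986.
v² = 86.4 × 10.0 × 0.7580/0.6986 = 937.5 m²/s², so v = 30.62 m/s.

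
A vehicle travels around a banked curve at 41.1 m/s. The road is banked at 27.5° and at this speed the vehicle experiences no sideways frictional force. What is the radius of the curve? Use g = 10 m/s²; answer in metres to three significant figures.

Frictionless banking: tanθ = v²/(rg), so r = v²/(g tanθ).
r = (41.1)²/(10.0 × tan 27.5°) = 1689/(10.0 × 0.5206) = 1689/5.206 = 324.5 m.

324 m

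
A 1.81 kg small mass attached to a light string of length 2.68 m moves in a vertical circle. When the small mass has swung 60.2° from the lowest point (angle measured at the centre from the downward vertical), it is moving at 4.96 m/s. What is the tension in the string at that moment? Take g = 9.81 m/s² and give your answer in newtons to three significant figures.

25.4 N

Take the radial direction toward the centre of the circle as positive. The component of the weight along the string toward the centre is −mg cos φ (φ measured from the bottom), so Newton's second law along the string gives T − mg cos φ = m v²/r.
cos 60.2° = 0.4970, so T = m(v²/r + g cos φ) = 1.81 × ((4.96)²/2.68 + 9.81 × 0.4970) = 1.81 × (9.180 + (4.875)) = 1.81 × 14.06 = 25.44 N.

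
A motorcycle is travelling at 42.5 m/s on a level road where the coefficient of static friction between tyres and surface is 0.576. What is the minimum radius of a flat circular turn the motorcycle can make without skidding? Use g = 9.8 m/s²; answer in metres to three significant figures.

320 m

At the limit, μ_s m g = m v²/r, so r_min = v²/(μ_s g) = (42.5)²/(0.576 × 9.8) = 1806/5.645 = 320.0 m.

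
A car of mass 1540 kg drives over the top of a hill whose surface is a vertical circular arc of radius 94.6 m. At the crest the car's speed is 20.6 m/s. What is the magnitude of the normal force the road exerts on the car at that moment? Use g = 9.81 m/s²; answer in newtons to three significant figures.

8200 N

At the crest the centripetal acceleration points downward (toward the centre of the arc), so mg − N = mv²/r.
N = m(g − v²/r) = 1540 × (9.81 − (20.6)²/94.6) = 1540 × (9.81 − 4.486) = 1540 × 5.324 = 8199 N.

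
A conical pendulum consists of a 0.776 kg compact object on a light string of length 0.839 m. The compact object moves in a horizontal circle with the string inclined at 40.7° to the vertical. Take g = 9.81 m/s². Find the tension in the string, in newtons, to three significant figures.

10.0 N

Vertically the bob has no acceleration, so T cosθ = mg.
T = mg/cosθ = 0.776 × 9.81 / cos 40.7° = 7.613/0.7581 = 10.04 N.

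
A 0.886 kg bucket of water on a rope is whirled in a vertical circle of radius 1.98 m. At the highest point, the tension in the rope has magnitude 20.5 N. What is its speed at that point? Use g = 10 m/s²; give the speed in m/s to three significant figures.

8.10 m/s

At the top, T + mg = mv²/r, so v = √(r(T/m + g)) = √(1.98 × (20.5/0.886 + 10.0)) = √(1.98 × 33.14) = √65.61 = 8.100 m/s.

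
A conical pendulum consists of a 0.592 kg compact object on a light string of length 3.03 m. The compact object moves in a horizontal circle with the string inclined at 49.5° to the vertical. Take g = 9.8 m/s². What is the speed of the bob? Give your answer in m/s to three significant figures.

The radius of the circle is r = L sinθ = 3.03 × sin 49.5° = 2.304 m.
Horizontally T sinθ = mv²/r and vertically T cosθ = mg, so tanθ = v²/(rg).
v = √(r g tanθ) = √(2.304 × 9.8 × 1.171) = √26.44 = 5.142 m/s.

5.14 m/s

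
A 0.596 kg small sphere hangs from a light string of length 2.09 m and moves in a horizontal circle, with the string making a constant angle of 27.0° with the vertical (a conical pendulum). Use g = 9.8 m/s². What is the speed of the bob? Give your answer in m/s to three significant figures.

The radius of the circle is r = L sinθ = 2.09 × sin 27.0° = 0.9488 m.
Horizontally T sinθ = mv²/r and vertically T cosθ = mg, so tanθ = v²/(rg).
v = √(r g tanθ) = √(0.9488 × 9.8 × 0.5095) = √4.738 = 2.177 m/s.

2.18 m/s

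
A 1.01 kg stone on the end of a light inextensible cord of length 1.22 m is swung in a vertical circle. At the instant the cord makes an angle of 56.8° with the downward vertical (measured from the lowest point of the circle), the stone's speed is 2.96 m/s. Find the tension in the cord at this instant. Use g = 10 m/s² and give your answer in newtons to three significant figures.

12.8 N

Take the radial direction toward the centre of the circle as positive. The component of the weight along the string toward the centre is −mg cos φ (φ measured from the bottom), so Newton's second law along the string gives T − mg cos φ = m v²/r.
cos 56.8° = 0.5476, so T = m(v²/r + g cos φ) = 1.01 × ((2.96)²/1.22 + 10.0 × 0.5476) = 1.01 × (7.182 + (5.476)) = 1.01 × 12.66 = 12.78 N.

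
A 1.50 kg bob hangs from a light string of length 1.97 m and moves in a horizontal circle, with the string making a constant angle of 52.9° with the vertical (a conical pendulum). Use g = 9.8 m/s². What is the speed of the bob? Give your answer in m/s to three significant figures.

The radius of the circle is r = L sinθ = 1.97 × sin 52.9° = 1.571 m.
Horizontally T sinθ = mv²/r and vertically T cosθ = mg, so tanθ = v²/(rg).
v = √(r g tanθ) = √(1.571 × 9.8 × 1.322) = √20.36 = 4.512 m/s.

4.51 m/s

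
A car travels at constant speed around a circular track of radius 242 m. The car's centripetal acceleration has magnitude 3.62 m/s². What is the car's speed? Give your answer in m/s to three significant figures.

29.6 m/s

a_c = v²/r ⇒ v = √(a_c · r) = √(3.62 × 242) = √876.0 = 29.60 m/s.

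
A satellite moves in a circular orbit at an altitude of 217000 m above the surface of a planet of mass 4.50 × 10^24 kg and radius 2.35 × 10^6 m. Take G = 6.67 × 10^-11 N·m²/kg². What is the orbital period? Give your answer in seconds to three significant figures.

r = R + h = 2.35 × 10^6 + 217000 = 2.567 × 10^6 m. Gravity provides the centripetal force: G M m / r² = m v² / r ⇒ v = √(GM/r) = 10810 m/s.
T = 2πr/v = 2π × 2.567 × 10^6 / 10810 = 1492 s.

1490 s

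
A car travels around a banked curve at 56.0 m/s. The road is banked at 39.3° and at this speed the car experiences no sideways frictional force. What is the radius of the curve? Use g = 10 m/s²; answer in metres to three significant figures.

Frictionless banking: tanθ = v²/(rg), so r = v²/(g tanθ).
r = (56.0)²/(10.0 × tan 39.3°) = 3136/(10.0 × 0.8185) = 3136/8.185 = 383.1 m.

383 m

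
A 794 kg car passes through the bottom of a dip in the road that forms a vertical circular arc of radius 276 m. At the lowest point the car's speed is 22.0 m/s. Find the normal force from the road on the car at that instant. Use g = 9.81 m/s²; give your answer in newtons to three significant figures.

At the lowest point, N points up (toward the centre) and the weight mg points down (away from the centre), so the net inward force is N − mg = mv²/r.
N = m(v²/r + g) = 794 × ((22.0)²/276 + 9.81) = 794 × (1.754 + 9.81) = 794 × 11.56 = 9182 N.

9180 N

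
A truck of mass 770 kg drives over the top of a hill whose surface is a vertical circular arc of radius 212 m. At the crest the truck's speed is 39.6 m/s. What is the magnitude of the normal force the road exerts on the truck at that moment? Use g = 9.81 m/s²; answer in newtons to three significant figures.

1860 N

At the crest the centripetal acceleration points downward (toward the centre of the arc), so mg − N = mv²/r.
N = m(g − v²/r) = 770 × (9.81 − (39.6)²/212) = 770 × (9.81 − 7.397) = 770 × 2.413 = 1858 N.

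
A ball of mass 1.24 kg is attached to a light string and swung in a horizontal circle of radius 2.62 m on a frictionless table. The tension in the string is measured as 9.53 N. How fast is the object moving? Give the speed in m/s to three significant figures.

T = m v²/r ⇒ v = √(T r / m) = √(9.53 × 2.62 / 1.24) = √20.14 = 4.487 m/s.

4.49 m/s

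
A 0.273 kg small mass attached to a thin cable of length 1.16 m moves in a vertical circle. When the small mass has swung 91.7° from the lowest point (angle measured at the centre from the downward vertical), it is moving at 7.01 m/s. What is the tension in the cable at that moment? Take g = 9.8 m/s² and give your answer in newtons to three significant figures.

Take the radial direction toward the centre of the circle as positive. The component of the weight along the string toward the centre is −mg cos φ (φ measured from the bottom), so Newton's second law along the string gives T − mg cos φ = m v²/r.
cos 91.7° = -0.02967, so T = m(v²/r + g cos φ) = 0.273 × ((7.01)²/1.16 + 9.8 × -0.02967) = 0.273 × (42.36 + (-0.2907)) = 0.273 × 42.07 = 11.49 N.

11.5 N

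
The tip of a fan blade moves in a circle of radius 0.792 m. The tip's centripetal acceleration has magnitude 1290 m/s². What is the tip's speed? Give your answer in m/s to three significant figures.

32.0 m/s

a_c = v²/r ⇒ v = √(a_c · r) = √(1290 × 0.792) = √1022 = 31.96 m/s.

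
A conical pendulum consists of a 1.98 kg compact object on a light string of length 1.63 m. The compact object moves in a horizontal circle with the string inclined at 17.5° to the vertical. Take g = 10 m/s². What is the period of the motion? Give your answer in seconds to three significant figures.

r = L sinθ = 0.4902 m. From T sinθ = mω²r and T cosθ = mg: tanθ = ω²r/g, so ω² = g tanθ / r = g/(L cosθ).
ω = √(g/(L cosθ)) = √(10.0/(1.63 × 0.9537)) = √6.433 = 2.536 rad/s.
Period = 2π/ω = 2.477 s.

2.48 s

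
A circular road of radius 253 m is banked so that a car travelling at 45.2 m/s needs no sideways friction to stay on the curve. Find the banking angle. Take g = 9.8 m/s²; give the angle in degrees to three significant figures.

With no friction, the horizontal component of the normal force provides the centripetal force: N sinθ = mv²/r, while N cosθ = mg vertically.
Dividing: tanθ = v²/(r g) = (45.2)²/(253 × 9.8) = 2043/2479 = 0.8240.
θ = arctan(0.8240) = 39.49°.

39.5°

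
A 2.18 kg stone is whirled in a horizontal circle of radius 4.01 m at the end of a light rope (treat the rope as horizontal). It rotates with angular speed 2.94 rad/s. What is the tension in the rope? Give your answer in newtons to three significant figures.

v = ωr = 2.94 × 4.01 = 11.79 m/s.
The tension is the only horizontal force, so it supplies the full centripetal force: T = m v²/r = 2.18 × (11.79)²/4.01 = 2.18 × 139.0/4.01 = 75.56 N.

75.6 N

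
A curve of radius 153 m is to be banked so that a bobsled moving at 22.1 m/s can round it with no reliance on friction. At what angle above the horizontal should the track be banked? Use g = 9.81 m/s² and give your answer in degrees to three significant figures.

18.0°

With no friction, the horizontal component of the normal force provides the centripetal force: N sinθ = mv²/r, while N cosθ = mg vertically.
Dividing: tanθ = v²/(r g) = (22.1)²/(153 × 9.81) = 488.4/1501 = 0.3254.
θ = arctan(0.3254) = 18.03°.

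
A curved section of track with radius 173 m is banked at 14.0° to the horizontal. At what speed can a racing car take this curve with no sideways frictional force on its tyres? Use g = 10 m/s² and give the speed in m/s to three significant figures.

On a frictionless banked curve, N sinθ = mv²/r and N cosθ = mg, so tanθ = v²/(rg).
v = √(r g tanθ) = √(173 × 10.0 × tan 14.0°) = √(173 × 10.0 × 0.2493) = √431.3 = 20.77 m/s.

20.8 m/s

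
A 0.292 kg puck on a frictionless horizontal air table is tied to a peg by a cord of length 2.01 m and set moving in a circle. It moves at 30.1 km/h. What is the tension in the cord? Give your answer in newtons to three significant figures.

v = 30.1 km/h = 30.1/3.6 = 8.361 m/s.
The tension is the only horizontal force, so it supplies the full centripetal force: T = m v²/r = 0.292 × (8.361)²/2.01 = 0.292 × 69.91/2.01 = 10.16 N.

10.2 N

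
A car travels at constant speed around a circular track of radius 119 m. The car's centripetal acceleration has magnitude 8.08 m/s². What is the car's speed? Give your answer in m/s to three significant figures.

31.0 m/s

a_c = v²/r ⇒ v = √(a_c · r) = √(8.08 × 119) = √961.5 = 31.01 m/s.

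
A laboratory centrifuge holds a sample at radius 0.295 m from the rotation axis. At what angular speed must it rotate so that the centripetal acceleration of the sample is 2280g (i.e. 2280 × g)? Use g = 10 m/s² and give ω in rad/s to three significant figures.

Centripetal acceleration a_c = ω²r. Setting ω²r = 2280g:
ω = √(2280g / r) = √(2280 × 10.0 / 0.295) = √77290 = 278.0 rad/s.

278 rad/s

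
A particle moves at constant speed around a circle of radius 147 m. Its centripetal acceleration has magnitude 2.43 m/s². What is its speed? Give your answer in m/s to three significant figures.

18.9 m/s

a_c = v²/r ⇒ v = √(a_c · r) = √(2.43 × 147) = √357.2 = 18.90 m/s.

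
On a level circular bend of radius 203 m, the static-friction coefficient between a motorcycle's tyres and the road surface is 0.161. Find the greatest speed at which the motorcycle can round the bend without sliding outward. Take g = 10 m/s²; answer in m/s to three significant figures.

On a flat curve, static friction is the only horizontal force, so it must supply the full centripetal force: μ_s m g = m v²/r.
Mass cancels: v_max = √(μ_s g r) = √(0.161 × 10.0 × 203) = √326.8 = 18.08 m/s.

18.1 m/s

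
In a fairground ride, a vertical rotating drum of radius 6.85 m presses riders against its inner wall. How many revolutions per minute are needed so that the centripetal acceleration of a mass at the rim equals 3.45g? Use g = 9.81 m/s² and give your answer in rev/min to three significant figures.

21.2 rev/min

Require ω²r = 3.45g, so ω = √(3.45 × 9.81/6.85) = 2.223 rad/s.
In rev/min: ω × 60/(2π) = 2.223 × 60/(2π) = 21.23 rev/min.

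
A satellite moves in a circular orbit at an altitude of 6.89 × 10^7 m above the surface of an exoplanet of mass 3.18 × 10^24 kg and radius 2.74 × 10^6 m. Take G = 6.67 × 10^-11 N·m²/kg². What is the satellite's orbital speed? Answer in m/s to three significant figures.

Orbital radius r = R + h = 2.74 × 10^6 + 6.89 × 10^7 = 7.164 × 10^7 m.
Gravity supplies the centripetal force: G M m / r² = m v² / r, so v = √(GM/r).
v = √(6.67 × 10^-11 × 3.18 × 10^24 / 7.164 × 10^7) = √(2.961 × 10^6) = 1721 m/s.

1720 m/s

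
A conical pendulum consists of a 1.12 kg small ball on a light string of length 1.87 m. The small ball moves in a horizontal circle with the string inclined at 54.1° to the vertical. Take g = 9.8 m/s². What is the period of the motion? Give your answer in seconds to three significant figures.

2.10 s

r = L sinθ = 1.515 m. From T sinθ = mω²r and T cosθ = mg: tanθ = ω²r/g, so ω² = g tanθ / r = g/(L cosθ).
ω = √(g/(L cosθ)) = √(9.8/(1.87 × 0.5864)) = √8.937 = 2.990 rad/s.
Period = 2π/ω = 2.102 s.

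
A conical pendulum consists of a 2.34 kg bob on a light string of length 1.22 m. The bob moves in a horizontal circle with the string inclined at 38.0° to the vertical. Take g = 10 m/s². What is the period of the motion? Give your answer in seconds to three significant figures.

1.95 s

r = L sinθ = 0.7511 m. From T sinθ = mω²r and T cosθ = mg: tanθ = ω²r/g, so ω² = g tanθ / r = g/(L cosθ).
ω = √(g/(L cosθ)) = √(10.0/(1.22 × 0.7880)) = √10.40 = 3.225 rad/s.
Period = 2π/ω = 1.948 s.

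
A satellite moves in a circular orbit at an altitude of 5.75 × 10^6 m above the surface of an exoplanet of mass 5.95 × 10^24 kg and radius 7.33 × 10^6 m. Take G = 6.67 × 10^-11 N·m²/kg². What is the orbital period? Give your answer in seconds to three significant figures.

r = R + h = 7.33 × 10^6 + 5.75 × 10^6 = 1.308 × 10^7 m. Gravity provides the centripetal force: G M m / r² = m v² / r ⇒ v = √(GM/r) = 5508 m/s.
T = 2πr/v = 2π × 1.308 × 10^7 / 5508 = 14920 s.

14900 s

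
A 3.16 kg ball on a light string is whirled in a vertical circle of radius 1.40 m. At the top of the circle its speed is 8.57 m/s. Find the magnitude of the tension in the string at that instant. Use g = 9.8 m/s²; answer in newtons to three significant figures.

At the top, both T and the weight mg point inward (toward the centre), so T + mg = mv²/r.
T = m(v²/r − g) = 3.16 × ((8.57)²/1.40 − 9.8) = 3.16 × (52.46 − 9.8) = 3.16 × 42.66 = 134.8 N.

135 N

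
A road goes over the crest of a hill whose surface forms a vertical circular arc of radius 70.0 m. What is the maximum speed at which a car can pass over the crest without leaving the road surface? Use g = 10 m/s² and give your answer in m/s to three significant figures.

26.5 m/s

At the crest the centre of the circle is below the car, so the net downward (centripetal) force is mg − N = mv²/r.
The car leaves the road when N → 0, giving v_max = √(g r) = √(10.0 × 70.0) = 26.46 m/s.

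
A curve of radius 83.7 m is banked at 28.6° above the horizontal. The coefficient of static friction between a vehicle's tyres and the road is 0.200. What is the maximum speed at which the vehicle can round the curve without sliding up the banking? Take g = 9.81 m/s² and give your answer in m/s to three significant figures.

26.2 m/s

At the maximum speed, friction acts down the slope at its limiting value f = μN. Radially (horizontal, toward centre): N sinθ + μN cosθ = mv²/r. Vertically: N cosθ − μN sinθ = mg.
Dividing: v² = r g (sinθ + μcosθ)/(cosθ − μsinθ).
sinθ + μcosθ = 0.4787 + 0.200×0.8780 = 0.6543; cosθ − μsinθ = 0.8780 − 0.200×0.4787 = 0.7822.
v² = 83.7 × 9.81 × 0.6543/0.7822 = 686.8 m²/s², so v = 26.21 m/s.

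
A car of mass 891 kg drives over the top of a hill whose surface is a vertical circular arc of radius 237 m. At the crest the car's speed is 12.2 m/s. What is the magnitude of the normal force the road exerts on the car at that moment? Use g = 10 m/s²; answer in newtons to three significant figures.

At the crest the centripetal acceleration points downward (toward the centre of the arc), so mg − N = mv²/r.
N = m(g − v²/r) = 891 × (10.0 − (12.2)²/237) = 891 × (10.0 − 0.6280) = 891 × 9.372 = 8350 N.

8350 N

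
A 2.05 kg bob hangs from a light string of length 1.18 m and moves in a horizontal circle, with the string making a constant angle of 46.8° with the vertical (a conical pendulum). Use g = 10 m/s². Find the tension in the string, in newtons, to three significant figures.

Vertically the bob has no acceleration, so T cosθ = mg.
T = mg/cosθ = 2.05 × 10.0 / cos 46.8° = 20.50/0.6845 = 29.95 N.

29.9 N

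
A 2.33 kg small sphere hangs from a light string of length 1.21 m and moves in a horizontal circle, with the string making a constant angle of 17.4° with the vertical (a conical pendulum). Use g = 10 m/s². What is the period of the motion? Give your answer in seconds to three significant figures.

2.14 s

r = L sinθ = 0.3618 m. From T sinθ = mω²r and T cosθ = mg: tanθ = ω²r/g, so ω² = g tanθ / r = g/(L cosθ).
ω = √(g/(L cosθ)) = √(10.0/(1.21 × 0.9542)) = √8.661 = 2.943 rad/s.
Period = 2π/ω = 2.135 s.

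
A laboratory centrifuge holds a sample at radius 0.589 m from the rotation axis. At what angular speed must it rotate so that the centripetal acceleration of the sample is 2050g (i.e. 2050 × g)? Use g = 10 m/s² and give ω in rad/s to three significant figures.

187 rad/s

Centripetal acceleration a_c = ω²r. Setting ω²r = 2050g:
ω = √(2050g / r) = √(2050 × 10.0 / 0.589) = √34800 = 186.6 rad/s.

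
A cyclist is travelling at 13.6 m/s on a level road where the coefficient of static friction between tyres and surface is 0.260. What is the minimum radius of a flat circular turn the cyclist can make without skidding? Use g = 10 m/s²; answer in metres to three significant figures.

At the limit, μ_s m g = m v²/r, so r_min = v²/(μ_s g) = (13.6)²/(0.260 × 10.0) = 185.0/2.600 = 71.14 m.

71.1 m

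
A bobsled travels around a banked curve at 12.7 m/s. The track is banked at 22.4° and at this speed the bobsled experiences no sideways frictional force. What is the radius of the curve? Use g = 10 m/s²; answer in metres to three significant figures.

Frictionless banking: tanθ = v²/(rg), so r = v²/(g tanθ).
r = (12.7)²/(10.0 × tan 22.4°) = 161.3/(10.0 × 0.4122) = 161.3/4.122 = 39.13 m.

39.1 m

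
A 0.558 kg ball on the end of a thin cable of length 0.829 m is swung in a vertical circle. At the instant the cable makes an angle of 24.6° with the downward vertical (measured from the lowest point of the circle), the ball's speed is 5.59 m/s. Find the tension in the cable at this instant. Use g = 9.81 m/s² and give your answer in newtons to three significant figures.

Take the radial direction toward the centre of the circle as positive. The component of the weight along the string toward the centre is −mg cos φ (φ measured from the bottom), so Newton's second law along the string gives T − mg cos φ = m v²/r.
cos 24.6° = 0.9092, so T = m(v²/r + g cos φ) = 0.558 × ((5.59)²/0.829 + 9.81 × 0.9092) = 0.558 × (37.69 + (8.920)) = 0.558 × 46.61 = 26.01 N.

26.0 N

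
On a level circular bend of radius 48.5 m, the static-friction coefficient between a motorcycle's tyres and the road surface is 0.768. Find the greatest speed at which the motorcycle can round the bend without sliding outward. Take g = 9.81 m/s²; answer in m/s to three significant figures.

19.1 m/s

Friction provides the centripetal force on a flat curve. At maximum speed it is at its limiting value: μ_s m g = m v²/r.
Mass cancels: v_max = √(μ_s g r) = √(0.768 × 9.81 × 48.5) = √365.4 = 19.12 m/s.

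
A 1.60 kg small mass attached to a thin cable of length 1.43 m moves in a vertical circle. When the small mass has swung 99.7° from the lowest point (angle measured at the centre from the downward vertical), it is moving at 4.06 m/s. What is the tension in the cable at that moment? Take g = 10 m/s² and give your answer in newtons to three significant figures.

15.7 N

Take the radial direction toward the centre of the circle as positive. The component of the weight along the string toward the centre is −mg cos φ (φ measured from the bottom), so Newton's second law along the string gives T − mg cos φ = m v²/r.
cos 99.7° = -0.1685, so T = m(v²/r + g cos φ) = 1.60 × ((4.06)²/1.43 + 10.0 × -0.1685) = 1.60 × (11.53 + (-1.685)) = 1.60 × 9.842 = 15.75 N.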